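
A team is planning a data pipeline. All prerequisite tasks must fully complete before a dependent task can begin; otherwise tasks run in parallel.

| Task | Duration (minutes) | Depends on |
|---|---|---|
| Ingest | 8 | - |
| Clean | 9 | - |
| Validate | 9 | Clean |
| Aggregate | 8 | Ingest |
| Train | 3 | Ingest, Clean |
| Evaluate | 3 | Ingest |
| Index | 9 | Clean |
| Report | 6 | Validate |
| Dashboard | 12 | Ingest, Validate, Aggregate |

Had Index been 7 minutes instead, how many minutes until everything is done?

Baseline: Clean→Validate→Dashboard = 9+9+12 = 30 → 30 minutes.
The longest path through Index is only 18 minutes, so Index has float 12.
That remains the longest chain; total 30 minutes.

30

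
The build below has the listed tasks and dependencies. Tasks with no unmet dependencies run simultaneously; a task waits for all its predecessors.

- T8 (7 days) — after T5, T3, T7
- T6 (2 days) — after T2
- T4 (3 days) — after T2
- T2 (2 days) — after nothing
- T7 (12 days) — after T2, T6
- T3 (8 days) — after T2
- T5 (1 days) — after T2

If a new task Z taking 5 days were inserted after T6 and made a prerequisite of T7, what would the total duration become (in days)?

Originally the plan takes 23 days.
With Z inserted, T7 now waits for max(T2, T6, Z).
New critical path: T2→T6→Z→T7→T8 = 2+2+5+12+7 = 28 ⇒ 28 days.

28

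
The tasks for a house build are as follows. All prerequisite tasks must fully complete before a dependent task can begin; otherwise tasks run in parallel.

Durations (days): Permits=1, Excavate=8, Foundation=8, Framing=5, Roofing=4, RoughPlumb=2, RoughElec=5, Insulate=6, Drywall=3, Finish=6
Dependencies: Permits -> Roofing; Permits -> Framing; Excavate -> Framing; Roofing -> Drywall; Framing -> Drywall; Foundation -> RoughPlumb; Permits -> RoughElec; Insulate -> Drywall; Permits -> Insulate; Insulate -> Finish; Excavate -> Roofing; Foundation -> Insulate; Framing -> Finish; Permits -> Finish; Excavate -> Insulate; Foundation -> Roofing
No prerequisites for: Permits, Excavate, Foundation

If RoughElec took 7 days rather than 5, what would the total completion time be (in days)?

20

The binding path is Excavate→Insulate→Finish = 8+6+6 = 20; finish at 20 days.
The longest path through RoughElec is only 6 days, so RoughElec has float 14.
The critical path is still Excavate→Insulate→Finish; finish is now 20 days.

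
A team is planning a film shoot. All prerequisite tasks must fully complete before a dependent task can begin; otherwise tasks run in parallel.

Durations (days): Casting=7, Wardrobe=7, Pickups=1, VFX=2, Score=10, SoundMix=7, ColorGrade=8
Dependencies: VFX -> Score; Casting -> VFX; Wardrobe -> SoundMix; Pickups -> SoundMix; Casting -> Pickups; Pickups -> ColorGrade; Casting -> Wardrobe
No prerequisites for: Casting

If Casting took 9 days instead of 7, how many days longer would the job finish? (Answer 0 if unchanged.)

The binding path is Casting→Wardrobe→SoundMix = 7+7+7 = 21; finish at 21 days.
Casting is on the critical path; changing it to 9 makes that path 23 days.
The critical path is still Casting→Wardrobe→SoundMix; finish is now 23 days.
Change in finish: 23 − 21 = +2 days.

2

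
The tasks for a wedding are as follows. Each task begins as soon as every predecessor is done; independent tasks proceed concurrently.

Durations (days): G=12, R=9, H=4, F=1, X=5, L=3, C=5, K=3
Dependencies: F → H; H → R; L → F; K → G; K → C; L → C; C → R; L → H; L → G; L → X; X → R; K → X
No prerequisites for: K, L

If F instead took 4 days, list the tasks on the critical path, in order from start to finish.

Actual critical path: L→F→H→R = 3+1+4+9 = 17 ⇒ 17 days.
Since F is critical, the +3 change carries straight to that chain (now 20 days).
That remains the longest chain; total 20 days.

L, F, H, R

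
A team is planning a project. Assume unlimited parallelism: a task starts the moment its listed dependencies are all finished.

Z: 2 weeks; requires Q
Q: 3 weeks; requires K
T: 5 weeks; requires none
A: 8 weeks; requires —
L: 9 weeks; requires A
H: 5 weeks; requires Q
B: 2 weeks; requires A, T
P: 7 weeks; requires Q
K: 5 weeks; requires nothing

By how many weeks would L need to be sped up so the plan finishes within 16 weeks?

1

Current finish: 17 weeks; target: 16.
L is on every critical path, so each week cut from L cuts the finish by one (this holds down to a finish of 15).
Need 17 − 16 = 1 week off L → L becomes 8 weeks, finish becomes 16.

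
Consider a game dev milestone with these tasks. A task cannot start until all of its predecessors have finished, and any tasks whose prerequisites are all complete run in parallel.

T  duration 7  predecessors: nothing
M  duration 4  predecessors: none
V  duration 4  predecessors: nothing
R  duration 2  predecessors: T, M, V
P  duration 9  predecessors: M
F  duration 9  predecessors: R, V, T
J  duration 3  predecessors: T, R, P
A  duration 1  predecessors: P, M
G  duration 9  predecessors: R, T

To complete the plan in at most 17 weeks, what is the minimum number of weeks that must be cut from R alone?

Current finish: 18 weeks; target: 17.
R is on every critical path, so each week cut from R cuts the finish by one (this holds down to a finish of 17).
Need 18 − 17 = 1 week off R → R becomes 1 week, finish becomes 17.

1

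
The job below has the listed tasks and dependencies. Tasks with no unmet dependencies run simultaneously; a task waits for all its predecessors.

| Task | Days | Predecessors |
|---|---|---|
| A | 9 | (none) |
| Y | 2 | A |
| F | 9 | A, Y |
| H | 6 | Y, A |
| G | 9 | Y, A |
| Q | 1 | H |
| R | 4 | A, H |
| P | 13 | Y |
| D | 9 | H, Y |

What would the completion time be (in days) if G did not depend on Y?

26

Original critical path: A→Y→H→D = 9+2+6+9 = 26 ⇒ 26 days.
Without Y→G, G's earliest start moves from 11 to 9.
The longest chain is now A→Y→H→D = 9+2+6+9 = 26, so the job takes 26 days.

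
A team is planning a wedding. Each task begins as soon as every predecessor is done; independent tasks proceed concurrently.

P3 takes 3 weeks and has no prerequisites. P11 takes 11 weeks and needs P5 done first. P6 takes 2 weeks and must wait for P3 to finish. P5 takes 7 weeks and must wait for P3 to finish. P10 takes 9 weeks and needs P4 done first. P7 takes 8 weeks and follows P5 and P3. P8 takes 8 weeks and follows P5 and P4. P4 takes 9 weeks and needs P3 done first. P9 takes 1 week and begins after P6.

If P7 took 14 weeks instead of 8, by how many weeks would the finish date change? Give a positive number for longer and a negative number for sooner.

3

Baseline: P3→P4→P10 = 3+9+9 = 21 → 21 weeks.
P7 has 3 weeks of float (longest path through it is 18).
New critical path: P3→P5→P7 = 3+7+14 = 24 ⇒ 24 weeks.
Change in finish: 24 − 21 = +3 weeks.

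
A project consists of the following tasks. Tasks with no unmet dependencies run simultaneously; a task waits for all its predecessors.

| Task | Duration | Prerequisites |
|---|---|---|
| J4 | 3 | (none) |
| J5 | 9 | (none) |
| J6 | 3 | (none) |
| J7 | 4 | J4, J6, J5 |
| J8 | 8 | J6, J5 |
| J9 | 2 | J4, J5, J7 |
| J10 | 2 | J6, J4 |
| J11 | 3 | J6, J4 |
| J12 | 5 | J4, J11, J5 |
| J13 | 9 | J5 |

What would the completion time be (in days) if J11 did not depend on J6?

Original critical path: J5→J13 = 9+9 = 18 ⇒ 18 days.
Dropping J6→J11 doesn't change J11's earliest start (3); another predecessor still binds.
After: J5→J13 = 9+9 = 18 → 18 days.

18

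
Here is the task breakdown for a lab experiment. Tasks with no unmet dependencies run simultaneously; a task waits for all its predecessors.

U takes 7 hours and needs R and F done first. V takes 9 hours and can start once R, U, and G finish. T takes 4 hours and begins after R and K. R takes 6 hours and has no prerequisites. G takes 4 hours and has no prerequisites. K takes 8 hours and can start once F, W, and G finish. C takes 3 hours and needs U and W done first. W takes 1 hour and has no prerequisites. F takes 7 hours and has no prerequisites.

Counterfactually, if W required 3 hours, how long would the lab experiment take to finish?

Baseline: F→U→V = 7+7+9 = 23 → 23 hours.
W has 10 hours of float (longest path through it is 13).
That remains the longest chain; total 23 hours.

23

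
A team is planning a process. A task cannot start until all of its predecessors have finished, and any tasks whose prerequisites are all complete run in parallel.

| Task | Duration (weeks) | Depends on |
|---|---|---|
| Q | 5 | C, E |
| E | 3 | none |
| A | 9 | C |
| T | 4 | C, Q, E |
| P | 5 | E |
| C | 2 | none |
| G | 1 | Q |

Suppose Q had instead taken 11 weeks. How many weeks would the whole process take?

18

The binding path is E→Q→T = 3+5+4 = 12; finish at 12 weeks.
Since Q is critical, the +6 change carries straight to that chain (now 18 weeks).
The critical path is still E→Q→T; finish is now 18 weeks.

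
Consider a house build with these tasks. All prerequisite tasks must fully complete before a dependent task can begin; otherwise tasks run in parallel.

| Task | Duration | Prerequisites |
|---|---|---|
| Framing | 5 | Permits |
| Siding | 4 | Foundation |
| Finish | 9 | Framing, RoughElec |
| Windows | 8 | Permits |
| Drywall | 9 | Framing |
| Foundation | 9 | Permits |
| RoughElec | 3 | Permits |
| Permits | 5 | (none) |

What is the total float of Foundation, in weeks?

1

The longest chain is Permits→Framing→Drywall = 5+5+9 = 19; overall finish 19 weeks.
The longest chain containing Foundation totals 18 weeks.
So Foundation can slip 15 − 14 = 1 week.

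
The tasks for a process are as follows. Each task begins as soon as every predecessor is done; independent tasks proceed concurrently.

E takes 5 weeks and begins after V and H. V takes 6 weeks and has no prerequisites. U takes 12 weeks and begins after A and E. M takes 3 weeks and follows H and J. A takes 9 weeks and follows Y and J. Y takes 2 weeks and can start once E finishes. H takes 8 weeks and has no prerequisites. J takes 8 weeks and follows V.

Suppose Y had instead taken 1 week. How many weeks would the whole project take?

Baseline: H→E→Y→A→U = 8+5+2+9+12 = 36 → 36 weeks.
Y lies on that path, so at 1 week the path becomes 35 weeks.
The binding chain switches to V→J→A→U = 6+8+9+12 = 35; finish 35 weeks.

35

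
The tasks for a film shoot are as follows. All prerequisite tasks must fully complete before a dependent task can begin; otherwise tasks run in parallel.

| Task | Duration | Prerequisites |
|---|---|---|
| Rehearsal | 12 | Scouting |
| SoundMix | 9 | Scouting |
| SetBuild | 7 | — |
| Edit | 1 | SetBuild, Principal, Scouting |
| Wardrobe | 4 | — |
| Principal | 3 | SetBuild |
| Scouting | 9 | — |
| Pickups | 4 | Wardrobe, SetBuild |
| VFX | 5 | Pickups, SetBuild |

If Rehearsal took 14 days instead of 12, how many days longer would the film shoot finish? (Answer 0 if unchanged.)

The binding path is Scouting→Rehearsal = 9+12 = 21; finish at 21 days.
Rehearsal is on the critical path; changing it to 14 makes that path 23 days.
That remains the longest chain; total 23 days.
Change in finish: 23 − 21 = +2 days.

2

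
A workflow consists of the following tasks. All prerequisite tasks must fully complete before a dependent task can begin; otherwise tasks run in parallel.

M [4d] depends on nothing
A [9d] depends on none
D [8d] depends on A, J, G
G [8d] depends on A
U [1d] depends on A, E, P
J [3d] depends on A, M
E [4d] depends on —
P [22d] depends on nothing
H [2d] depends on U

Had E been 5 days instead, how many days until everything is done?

As given, the longest chain is A→G→D = 9+8+8 = 25, so the finish is 25 days.
E is off the critical path — its longest chain is 7 days, giving 18 of slack.
The critical path is still A→G→D; finish is now 25 days.

25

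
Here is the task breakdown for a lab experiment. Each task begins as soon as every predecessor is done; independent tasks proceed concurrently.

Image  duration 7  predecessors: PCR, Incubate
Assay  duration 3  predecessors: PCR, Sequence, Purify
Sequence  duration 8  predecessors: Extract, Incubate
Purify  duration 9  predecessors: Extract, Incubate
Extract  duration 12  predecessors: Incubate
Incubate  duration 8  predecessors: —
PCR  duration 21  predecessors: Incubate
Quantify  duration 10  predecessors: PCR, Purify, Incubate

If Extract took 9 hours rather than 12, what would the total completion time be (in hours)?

Baseline: Incubate→Extract→Purify→Quantify = 8+12+9+10 = 39 → 39 hours.
Extract lies on that path, so at 9 hours the path becomes 36 hours.
Now Incubate→PCR→Quantify = 8+21+10 = 39 is longest, so the finish becomes 39 hours.

39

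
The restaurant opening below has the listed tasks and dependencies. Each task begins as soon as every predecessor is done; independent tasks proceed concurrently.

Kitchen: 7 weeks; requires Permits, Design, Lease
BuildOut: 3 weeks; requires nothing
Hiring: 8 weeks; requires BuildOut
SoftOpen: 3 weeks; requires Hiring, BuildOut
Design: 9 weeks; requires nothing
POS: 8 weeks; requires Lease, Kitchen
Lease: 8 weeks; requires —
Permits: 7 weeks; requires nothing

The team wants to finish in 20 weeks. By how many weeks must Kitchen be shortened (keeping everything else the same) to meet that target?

4

Current finish: 24 weeks; target: 20.
Kitchen is on every critical path, so each week cut from Kitchen cuts the finish by one (this holds down to a finish of 18).
Need 24 − 20 = 4 weeks off Kitchen → Kitchen becomes 3 weeks, finish becomes 20.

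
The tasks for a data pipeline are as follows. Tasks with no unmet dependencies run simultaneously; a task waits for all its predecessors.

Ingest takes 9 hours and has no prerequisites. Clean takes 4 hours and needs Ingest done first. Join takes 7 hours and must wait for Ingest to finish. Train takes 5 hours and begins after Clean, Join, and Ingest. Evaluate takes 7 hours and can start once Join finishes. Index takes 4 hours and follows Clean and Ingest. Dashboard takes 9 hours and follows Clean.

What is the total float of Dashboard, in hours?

1

The longest chain is Ingest→Join→Evaluate = 9+7+7 = 23; overall finish 23 hours.
Longest path through Dashboard: 22 hours (earliest finish 22, latest finish 23).
So Dashboard can slip 23 − 22 = 1 hour.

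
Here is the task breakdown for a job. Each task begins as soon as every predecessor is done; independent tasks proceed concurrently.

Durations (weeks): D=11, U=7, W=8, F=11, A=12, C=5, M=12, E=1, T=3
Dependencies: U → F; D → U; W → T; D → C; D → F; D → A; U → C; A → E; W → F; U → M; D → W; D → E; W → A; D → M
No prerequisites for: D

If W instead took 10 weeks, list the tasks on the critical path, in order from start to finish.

D, W, A, E

The binding path is D→W→A→E = 11+8+12+1 = 32; finish at 32 weeks.
W lies on that path, so at 10 weeks the path becomes 34 weeks.
That remains the longest chain; total 34 weeks.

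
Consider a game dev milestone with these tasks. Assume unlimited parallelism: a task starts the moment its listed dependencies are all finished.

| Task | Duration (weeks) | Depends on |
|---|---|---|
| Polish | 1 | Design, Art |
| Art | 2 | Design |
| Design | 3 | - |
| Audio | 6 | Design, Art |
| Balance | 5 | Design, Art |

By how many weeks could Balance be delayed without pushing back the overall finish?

Critical path: Design→Art→Audio = 3+2+6 = 11, so the finish is 11 weeks.
The longest chain containing Balance totals 10 weeks.
So Balance can slip 11 − 10 = 1 week.

1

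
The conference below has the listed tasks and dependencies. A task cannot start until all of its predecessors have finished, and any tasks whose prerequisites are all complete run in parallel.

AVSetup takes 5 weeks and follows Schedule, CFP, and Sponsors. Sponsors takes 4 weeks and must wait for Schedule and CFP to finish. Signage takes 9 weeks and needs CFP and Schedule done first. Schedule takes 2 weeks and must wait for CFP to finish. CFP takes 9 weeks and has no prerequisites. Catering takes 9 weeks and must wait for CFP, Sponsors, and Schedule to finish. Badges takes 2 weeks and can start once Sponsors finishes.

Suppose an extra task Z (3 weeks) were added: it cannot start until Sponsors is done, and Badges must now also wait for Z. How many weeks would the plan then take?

Originally the plan takes 24 weeks.
With Z inserted, Badges now waits for max(Sponsors, Z).
New critical path: CFP→Schedule→Sponsors→Catering = 9+2+4+9 = 24 ⇒ 24 weeks.

24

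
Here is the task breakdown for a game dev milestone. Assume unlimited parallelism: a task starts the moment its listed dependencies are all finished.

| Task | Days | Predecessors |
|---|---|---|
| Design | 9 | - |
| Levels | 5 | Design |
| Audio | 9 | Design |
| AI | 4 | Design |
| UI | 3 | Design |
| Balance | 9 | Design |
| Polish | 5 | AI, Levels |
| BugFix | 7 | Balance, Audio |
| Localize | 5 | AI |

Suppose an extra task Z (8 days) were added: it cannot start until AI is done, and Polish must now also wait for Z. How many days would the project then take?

26

Originally the project takes 25 days.
With Z inserted, Polish now waits for max(AI, Levels, Z).
New critical path: Design→AI→Z→Polish = 9+4+8+5 = 26 ⇒ 26 days.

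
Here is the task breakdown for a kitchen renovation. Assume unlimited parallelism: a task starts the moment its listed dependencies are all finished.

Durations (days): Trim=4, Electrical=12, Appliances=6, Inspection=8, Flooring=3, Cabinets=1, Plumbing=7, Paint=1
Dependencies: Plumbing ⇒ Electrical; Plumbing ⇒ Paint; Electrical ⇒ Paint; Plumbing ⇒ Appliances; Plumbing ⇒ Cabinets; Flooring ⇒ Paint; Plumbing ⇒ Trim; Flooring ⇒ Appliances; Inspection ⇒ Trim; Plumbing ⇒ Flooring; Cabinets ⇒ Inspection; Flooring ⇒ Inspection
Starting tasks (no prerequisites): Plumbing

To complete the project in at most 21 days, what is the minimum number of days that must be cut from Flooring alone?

1

Current finish: 22 days; target: 21.
Flooring is on every critical path, so each day cut from Flooring cuts the finish by one (this holds down to a finish of 20).
Need 22 − 21 = 1 day off Flooring → Flooring becomes 2 days, finish becomes 21.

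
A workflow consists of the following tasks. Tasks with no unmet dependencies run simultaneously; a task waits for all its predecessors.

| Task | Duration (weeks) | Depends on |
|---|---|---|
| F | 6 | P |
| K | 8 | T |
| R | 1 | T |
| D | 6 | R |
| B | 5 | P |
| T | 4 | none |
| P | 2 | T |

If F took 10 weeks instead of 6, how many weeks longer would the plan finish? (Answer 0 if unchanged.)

As given, the longest chain is T→P→F = 4+2+6 = 12, so the finish is 12 weeks.
F lies on that path, so at 10 weeks the path becomes 16 weeks.
The critical path is still T→P→F; finish is now 16 weeks.
Change in finish: 16 − 12 = +4 weeks.

4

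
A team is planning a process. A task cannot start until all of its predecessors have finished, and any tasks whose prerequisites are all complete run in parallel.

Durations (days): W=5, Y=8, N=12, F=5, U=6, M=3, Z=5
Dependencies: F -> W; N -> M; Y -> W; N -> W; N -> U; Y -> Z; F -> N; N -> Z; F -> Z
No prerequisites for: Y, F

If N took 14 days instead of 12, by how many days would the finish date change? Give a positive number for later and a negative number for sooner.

2

Baseline: F→N→U = 5+12+6 = 23 → 23 days.
N lies on that path, so at 14 days the path becomes 25 days.
The critical path is still F→N→U; finish is now 25 days.
Change in finish: 25 − 23 = +2 days.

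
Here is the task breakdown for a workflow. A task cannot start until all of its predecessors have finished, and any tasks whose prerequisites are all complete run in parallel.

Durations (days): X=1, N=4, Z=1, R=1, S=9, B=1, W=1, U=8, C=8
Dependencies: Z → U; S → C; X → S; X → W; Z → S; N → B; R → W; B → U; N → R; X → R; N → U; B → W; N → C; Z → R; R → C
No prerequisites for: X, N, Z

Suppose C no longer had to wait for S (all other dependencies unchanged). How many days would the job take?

13

Original critical path: X→S→C = 1+9+8 = 18 ⇒ 18 days.
Without S→C, C's earliest start moves from 10 to 5.
New critical path: N→R→C = 4+1+8 = 13 ⇒ 13 days.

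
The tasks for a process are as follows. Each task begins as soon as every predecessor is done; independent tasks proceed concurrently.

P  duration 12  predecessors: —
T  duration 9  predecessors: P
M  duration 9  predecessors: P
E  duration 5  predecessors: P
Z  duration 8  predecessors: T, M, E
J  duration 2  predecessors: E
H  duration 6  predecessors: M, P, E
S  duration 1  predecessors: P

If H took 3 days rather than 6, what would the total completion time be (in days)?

29

Critical path before the change: P→T→Z = 12+9+8 = 29 giving 29 days.
H has 2 days of float (longest path through it is 27).
The critical path is still P→T→Z; finish is now 29 days.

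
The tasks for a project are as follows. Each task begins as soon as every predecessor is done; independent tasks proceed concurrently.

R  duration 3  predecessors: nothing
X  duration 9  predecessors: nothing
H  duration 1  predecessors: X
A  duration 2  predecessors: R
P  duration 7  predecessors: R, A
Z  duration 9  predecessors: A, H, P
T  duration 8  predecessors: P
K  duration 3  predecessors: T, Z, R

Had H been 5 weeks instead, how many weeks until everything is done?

26

Actual critical path: R→A→P→Z→K = 3+2+7+9+3 = 24 ⇒ 24 weeks.
H is off the critical path — its longest chain is 22 weeks, giving 2 of slack.
New critical path: X→H→Z→K = 9+5+9+3 = 26 ⇒ 26 weeks.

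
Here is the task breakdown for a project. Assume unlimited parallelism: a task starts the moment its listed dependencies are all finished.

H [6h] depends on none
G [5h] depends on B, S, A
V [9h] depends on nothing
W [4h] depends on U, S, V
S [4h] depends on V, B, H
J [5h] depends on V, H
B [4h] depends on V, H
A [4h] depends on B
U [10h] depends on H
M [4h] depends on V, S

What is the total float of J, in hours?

Critical path: V→B→A→G = 9+4+4+5 = 22, so the finish is 22 hours.
The longest chain containing J totals 14 hours.
Slack of J = 17 − 9 = 8 hours.

8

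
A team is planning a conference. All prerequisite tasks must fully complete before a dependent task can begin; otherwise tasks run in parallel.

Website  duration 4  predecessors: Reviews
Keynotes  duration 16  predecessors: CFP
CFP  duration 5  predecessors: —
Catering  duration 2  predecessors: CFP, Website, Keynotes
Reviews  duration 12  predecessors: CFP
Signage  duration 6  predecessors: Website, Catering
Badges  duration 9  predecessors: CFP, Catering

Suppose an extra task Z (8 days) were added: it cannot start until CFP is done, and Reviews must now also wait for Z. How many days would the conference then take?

40

Originally the conference takes 32 days.
With Z inserted, Reviews now waits for max(CFP, Z).
New critical path: CFP→Z→Reviews→Website→Catering→Badges = 5+8+12+4+2+9 = 40 ⇒ 40 days.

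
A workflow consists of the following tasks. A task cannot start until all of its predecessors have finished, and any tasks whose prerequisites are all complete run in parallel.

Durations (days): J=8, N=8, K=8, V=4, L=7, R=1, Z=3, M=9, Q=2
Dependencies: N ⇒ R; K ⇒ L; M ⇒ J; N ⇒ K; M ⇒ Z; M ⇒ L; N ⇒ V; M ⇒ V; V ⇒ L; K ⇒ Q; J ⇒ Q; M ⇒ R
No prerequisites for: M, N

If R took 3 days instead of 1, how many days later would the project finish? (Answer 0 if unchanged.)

0

As given, the longest chain is N→K→L = 8+8+7 = 23, so the finish is 23 days.
The longest path through R is only 10 days, so R has float 13.
No other chain overtakes it, so the finish is 23 days.
Change in finish: 23 − 23 = +0 days.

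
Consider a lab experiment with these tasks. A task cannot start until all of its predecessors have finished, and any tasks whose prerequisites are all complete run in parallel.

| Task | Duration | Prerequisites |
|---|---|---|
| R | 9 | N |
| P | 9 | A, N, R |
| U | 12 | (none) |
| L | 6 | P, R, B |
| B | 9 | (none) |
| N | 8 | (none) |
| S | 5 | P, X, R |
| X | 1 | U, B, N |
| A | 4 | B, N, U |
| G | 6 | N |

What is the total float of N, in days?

0

Critical path: N→R→P→L = 8+9+9+6 = 32, so the finish is 32 days.
N finishes as early as 8 and must finish by 8.
Float = 32 − 32 = 0.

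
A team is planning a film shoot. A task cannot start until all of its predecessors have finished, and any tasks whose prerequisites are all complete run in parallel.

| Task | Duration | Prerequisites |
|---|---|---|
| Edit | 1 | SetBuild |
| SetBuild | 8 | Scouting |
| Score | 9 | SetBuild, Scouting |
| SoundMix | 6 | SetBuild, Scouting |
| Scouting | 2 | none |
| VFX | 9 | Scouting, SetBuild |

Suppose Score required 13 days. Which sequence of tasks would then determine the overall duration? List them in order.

Actual critical path: Scouting→SetBuild→Score = 2+8+9 = 19 ⇒ 19 days.
Score is on the critical path; changing it to 13 makes that path 23 days.
The critical path is still Scouting→SetBuild→Score; finish is now 23 days.

Scouting, SetBuild, Score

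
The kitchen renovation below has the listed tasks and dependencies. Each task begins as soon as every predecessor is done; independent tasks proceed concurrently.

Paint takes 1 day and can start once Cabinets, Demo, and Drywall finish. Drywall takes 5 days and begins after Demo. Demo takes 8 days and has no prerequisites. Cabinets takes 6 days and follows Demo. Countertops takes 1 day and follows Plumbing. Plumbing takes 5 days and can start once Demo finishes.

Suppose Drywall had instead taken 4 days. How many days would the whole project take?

15

The binding path is Demo→Cabinets→Paint = 8+6+1 = 15; finish at 15 days.
The longest path through Drywall is only 14 days, so Drywall has float 1.
That remains the longest chain; total 15 days.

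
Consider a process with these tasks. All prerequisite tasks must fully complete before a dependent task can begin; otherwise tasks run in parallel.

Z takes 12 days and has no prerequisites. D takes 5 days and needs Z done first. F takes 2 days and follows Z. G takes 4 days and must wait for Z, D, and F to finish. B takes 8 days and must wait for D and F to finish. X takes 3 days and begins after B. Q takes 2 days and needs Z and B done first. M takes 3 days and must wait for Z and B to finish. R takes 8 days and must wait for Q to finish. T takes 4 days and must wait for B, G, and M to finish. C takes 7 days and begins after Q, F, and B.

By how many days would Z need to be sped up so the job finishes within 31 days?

Current finish: 35 days; target: 31.
Z is on every critical path, so each day cut from Z cuts the finish by one (this holds down to a finish of 24).
Need 35 − 31 = 4 days off Z → Z becomes 8 days, finish becomes 31.

4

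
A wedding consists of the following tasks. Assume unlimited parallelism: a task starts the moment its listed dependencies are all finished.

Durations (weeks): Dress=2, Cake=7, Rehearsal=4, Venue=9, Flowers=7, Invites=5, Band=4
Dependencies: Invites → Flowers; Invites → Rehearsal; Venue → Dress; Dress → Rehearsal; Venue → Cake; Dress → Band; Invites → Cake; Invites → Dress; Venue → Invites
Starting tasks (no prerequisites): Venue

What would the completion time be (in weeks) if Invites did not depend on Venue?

16

Original critical path: Venue→Invites→Flowers = 9+5+7 = 21 ⇒ 21 weeks.
Without Venue→Invites, Invites's earliest start moves from 9 to 0.
The longest chain is now Venue→Cake = 9+7 = 16, so the project takes 16 weeks.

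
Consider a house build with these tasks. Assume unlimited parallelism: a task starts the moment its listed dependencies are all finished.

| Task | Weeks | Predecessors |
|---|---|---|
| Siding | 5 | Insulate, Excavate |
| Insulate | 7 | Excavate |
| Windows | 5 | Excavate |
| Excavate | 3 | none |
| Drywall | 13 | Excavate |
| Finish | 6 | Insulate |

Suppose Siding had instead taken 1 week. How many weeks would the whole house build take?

Baseline: Excavate→Insulate→Finish = 3+7+6 = 16 → 16 weeks.
The longest path through Siding is only 15 weeks, so Siding has float 1.
That remains the longest chain; total 16 weeks.

16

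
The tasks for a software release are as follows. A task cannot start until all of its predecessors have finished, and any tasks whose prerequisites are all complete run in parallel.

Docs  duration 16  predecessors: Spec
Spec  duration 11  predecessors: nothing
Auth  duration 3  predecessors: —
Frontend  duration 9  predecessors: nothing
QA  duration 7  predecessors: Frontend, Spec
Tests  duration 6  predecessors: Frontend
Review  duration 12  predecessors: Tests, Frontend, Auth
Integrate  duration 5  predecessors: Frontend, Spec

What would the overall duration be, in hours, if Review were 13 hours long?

28

Actual critical path: Frontend→Tests→Review = 9+6+12 = 27 ⇒ 27 hours.
Review lies on that path, so at 13 hours the path becomes 28 hours.
No other chain overtakes it, so the finish is 28 hours.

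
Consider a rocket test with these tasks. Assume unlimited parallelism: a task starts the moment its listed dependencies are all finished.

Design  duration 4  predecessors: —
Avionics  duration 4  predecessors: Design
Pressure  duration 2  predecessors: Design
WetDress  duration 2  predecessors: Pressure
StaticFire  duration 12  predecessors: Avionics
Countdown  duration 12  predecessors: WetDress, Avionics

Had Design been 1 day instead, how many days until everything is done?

17

Actual critical path: Design→Avionics→StaticFire = 4+4+12 = 20 ⇒ 20 days.
Design lies on that path, so at 1 day the path becomes 17 days.
No other chain overtakes it, so the finish is 17 days.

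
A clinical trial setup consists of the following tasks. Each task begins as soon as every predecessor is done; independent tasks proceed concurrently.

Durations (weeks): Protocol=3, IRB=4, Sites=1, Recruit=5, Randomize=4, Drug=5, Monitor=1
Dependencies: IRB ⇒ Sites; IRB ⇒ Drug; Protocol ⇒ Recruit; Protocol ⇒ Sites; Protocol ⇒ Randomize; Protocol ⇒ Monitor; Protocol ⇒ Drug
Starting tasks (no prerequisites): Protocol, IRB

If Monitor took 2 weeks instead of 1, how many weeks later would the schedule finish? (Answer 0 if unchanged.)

Baseline: IRB→Drug = 4+5 = 9 → 9 weeks.
Monitor has 5 weeks of float (longest path through it is 4).
That remains the longest chain; total 9 weeks.
Change in finish: 9 − 9 = +0 weeks.

0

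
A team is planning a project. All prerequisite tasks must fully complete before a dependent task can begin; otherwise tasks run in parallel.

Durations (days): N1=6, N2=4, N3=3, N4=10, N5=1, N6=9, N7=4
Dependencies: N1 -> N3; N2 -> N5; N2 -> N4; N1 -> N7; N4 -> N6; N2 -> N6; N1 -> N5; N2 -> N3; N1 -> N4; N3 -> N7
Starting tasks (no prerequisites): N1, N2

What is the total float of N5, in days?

The longest chain is N1→N4→N6 = 6+10+9 = 25; overall finish 25 days.
Longest path through N5: 7 days (earliest finish 7, latest finish 25).
Float = 25 − 7 = 18.

18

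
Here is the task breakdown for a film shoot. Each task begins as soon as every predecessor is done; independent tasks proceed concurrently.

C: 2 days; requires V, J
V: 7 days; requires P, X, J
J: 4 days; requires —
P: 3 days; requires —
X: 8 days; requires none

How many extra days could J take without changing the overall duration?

Critical path: X→V→C = 8+7+2 = 17, so the finish is 17 days.
J finishes as early as 4 and must finish by 8.
Slack of J = 4 − 0 = 4 days.

4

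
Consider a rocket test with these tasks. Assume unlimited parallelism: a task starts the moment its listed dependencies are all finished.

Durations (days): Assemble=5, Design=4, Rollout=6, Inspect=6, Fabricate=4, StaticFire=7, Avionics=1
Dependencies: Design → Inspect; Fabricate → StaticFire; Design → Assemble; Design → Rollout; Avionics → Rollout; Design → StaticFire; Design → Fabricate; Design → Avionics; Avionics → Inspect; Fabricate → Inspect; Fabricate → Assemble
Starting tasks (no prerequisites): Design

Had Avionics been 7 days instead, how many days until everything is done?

Actual critical path: Design→Fabricate→StaticFire = 4+4+7 = 15 ⇒ 15 days.
Avionics is off the critical path — its longest chain is 11 days, giving 4 of slack.
The binding chain switches to Design→Avionics→Inspect = 4+7+6 = 17; finish 17 days.

17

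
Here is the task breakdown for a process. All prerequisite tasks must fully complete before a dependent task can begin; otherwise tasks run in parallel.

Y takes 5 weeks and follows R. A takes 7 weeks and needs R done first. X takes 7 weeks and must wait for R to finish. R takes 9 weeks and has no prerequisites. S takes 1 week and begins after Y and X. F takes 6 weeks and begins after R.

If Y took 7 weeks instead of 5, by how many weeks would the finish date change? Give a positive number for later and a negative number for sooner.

0

As given, the longest chain is R→X→S = 9+7+1 = 17, so the finish is 17 weeks.
Y is off the critical path — its longest chain is 15 weeks, giving 2 of slack.
The binding chain switches to R→Y→S = 9+7+1 = 17; finish 17 weeks.
Change in finish: 17 − 17 = +0 weeks.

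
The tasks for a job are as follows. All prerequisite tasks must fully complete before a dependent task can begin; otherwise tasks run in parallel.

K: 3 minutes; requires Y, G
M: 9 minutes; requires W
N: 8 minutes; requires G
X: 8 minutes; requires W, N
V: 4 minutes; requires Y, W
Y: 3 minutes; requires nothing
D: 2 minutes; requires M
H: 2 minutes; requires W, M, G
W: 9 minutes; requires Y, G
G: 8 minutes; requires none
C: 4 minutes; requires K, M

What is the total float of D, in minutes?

Critical path: G→W→M→C = 8+9+9+4 = 30, so the finish is 30 minutes.
Longest path through D: 28 minutes (earliest finish 28, latest finish 30).
Slack of D = 28 − 26 = 2 minutes.

2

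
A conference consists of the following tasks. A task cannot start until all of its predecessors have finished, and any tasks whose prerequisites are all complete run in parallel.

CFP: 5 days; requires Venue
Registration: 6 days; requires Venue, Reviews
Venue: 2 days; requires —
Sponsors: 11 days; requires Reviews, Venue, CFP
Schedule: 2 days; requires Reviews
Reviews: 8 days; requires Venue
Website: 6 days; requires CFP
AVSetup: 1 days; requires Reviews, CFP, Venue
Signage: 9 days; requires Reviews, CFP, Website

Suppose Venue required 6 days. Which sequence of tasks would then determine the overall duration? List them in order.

Venue, CFP, Website, Signage

The binding path is Venue→CFP→Website→Signage = 2+5+6+9 = 22; finish at 22 days.
Venue lies on that path, so at 6 days the path becomes 26 days.
The critical path is still Venue→CFP→Website→Signage; finish is now 26 days.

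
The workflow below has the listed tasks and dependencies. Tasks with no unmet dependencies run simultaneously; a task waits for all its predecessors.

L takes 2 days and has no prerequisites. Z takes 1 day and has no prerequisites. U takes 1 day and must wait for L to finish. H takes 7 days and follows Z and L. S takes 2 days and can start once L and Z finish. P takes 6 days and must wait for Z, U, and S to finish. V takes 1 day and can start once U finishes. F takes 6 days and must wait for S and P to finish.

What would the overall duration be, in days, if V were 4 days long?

The binding path is L→S→P→F = 2+2+6+6 = 16; finish at 16 days.
V is off the critical path — its longest chain is 4 days, giving 12 of slack.
No other chain overtakes it, so the finish is 16 days.

16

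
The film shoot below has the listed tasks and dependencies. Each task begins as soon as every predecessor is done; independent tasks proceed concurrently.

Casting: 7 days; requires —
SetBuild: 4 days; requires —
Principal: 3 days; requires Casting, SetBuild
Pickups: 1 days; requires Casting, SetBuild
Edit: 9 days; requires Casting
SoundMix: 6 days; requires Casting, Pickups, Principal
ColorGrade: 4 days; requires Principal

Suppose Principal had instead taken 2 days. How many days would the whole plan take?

The binding path is Casting→Principal→SoundMix = 7+3+6 = 16; finish at 16 days.
Principal lies on that path, so at 2 days the path becomes 15 days.
Now Casting→Edit = 7+9 = 16 is longest, so the finish becomes 16 days.

16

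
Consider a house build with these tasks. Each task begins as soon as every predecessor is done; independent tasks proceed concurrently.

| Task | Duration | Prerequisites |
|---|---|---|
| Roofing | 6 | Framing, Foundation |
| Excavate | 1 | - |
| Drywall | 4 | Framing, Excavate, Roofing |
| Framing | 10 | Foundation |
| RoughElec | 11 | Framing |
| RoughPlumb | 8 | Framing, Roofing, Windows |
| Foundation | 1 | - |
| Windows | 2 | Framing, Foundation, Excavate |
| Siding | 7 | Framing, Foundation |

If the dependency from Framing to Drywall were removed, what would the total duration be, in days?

25

Original critical path: Foundation→Framing→Roofing→RoughPlumb = 1+10+6+8 = 25 ⇒ 25 days.
Dropping Framing→Drywall doesn't change Drywall's earliest start (17); another predecessor still binds.
After: Foundation→Framing→Roofing→RoughPlumb = 1+10+6+8 = 25 → 25 days.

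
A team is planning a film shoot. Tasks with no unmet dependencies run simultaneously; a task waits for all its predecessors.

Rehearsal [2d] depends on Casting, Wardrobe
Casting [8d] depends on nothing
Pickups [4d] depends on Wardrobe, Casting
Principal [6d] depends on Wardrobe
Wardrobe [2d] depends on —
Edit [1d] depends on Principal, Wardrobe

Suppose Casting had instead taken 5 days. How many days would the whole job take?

The binding path is Casting→Pickups = 8+4 = 12; finish at 12 days.
Casting lies on that path, so at 5 days the path becomes 9 days.
No other chain overtakes it, so the finish is 9 days.

9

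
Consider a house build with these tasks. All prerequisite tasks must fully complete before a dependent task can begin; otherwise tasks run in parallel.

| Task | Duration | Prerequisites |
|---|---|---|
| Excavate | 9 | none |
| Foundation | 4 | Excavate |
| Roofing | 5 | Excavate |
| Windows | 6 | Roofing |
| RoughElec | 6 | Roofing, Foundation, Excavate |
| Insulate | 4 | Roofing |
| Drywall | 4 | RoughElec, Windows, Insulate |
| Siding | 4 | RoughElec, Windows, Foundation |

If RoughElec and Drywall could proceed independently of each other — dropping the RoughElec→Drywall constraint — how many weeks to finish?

24

Before: longest chain Excavate→Roofing→Windows→Drywall = 9+5+6+4 = 24, finish 24.
Dropping RoughElec→Drywall doesn't change Drywall's earliest start (20); another predecessor still binds.
New critical path: Excavate→Roofing→Windows→Drywall = 9+5+6+4 = 24 ⇒ 24 weeks.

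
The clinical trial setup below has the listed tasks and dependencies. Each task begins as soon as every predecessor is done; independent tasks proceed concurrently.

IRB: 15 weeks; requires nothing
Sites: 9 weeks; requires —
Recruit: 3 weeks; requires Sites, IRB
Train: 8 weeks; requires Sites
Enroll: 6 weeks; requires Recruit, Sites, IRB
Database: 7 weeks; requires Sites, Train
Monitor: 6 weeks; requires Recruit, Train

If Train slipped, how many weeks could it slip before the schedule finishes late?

0

Critical path: IRB→Recruit→Enroll = 15+3+6 = 24, so the finish is 24 weeks.
Train finishes as early as 17 and must finish by 17.
So Train can slip 17 − 17 = 0 weeks.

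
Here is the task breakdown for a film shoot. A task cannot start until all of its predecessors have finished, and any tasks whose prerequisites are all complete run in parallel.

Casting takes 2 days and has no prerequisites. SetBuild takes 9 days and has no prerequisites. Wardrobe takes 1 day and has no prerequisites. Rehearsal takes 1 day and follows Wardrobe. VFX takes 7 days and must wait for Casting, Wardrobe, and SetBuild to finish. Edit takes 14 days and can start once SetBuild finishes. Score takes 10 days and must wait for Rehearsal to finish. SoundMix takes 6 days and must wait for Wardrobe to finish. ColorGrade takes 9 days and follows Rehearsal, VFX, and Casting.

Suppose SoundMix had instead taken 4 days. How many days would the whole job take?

25

As given, the longest chain is SetBuild→VFX→ColorGrade = 9+7+9 = 25, so the finish is 25 days.
The longest path through SoundMix is only 7 days, so SoundMix has float 18.
That remains the longest chain; total 25 days.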